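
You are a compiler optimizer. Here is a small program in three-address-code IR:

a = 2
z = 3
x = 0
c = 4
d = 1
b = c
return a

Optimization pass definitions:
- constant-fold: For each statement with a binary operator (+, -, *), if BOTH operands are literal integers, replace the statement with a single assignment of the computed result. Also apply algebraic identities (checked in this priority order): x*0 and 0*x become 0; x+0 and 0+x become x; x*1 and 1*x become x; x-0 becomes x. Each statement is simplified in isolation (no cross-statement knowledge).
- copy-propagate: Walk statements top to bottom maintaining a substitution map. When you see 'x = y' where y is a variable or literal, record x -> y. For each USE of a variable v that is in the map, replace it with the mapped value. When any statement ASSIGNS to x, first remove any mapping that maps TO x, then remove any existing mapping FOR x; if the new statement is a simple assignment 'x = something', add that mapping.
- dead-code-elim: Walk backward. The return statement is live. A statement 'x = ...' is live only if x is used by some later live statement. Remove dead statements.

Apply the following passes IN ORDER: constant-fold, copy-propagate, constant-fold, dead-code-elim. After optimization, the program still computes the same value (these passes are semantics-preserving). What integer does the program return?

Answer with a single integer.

Answer: 2

Derivation:
Initial IR:
  a = 2
  z = 3
  x = 0
  c = 4
  d = 1
  b = c
  return a
After constant-fold (7 stmts):
  a = 2
  z = 3
  x = 0
  c = 4
  d = 1
  b = c
  return a
After copy-propagate (7 stmts):
  a = 2
  z = 3
  x = 0
  c = 4
  d = 1
  b = 4
  return 2
After constant-fold (7 stmts):
  a = 2
  z = 3
  x = 0
  c = 4
  d = 1
  b = 4
  return 2
After dead-code-elim (1 stmts):
  return 2
Evaluate:
  a = 2  =>  a = 2
  z = 3  =>  z = 3
  x = 0  =>  x = 0
  c = 4  =>  c = 4
  d = 1  =>  d = 1
  b = c  =>  b = 4
  return a = 2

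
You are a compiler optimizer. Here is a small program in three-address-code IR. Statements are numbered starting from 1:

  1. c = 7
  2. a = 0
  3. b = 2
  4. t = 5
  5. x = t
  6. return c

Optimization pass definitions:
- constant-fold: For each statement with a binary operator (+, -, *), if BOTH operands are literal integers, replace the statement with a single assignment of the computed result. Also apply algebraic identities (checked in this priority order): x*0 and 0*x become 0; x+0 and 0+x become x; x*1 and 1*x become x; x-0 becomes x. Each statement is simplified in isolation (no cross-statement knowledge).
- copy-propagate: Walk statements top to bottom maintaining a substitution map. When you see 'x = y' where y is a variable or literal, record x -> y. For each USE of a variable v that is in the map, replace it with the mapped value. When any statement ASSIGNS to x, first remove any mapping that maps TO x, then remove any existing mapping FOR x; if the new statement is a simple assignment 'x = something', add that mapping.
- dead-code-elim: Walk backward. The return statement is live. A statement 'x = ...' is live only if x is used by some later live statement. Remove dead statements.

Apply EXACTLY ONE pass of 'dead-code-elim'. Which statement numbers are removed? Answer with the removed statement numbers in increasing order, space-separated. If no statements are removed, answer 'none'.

Backward liveness scan:
Stmt 1 'c = 7': KEEP (c is live); live-in = []
Stmt 2 'a = 0': DEAD (a not in live set ['c'])
Stmt 3 'b = 2': DEAD (b not in live set ['c'])
Stmt 4 't = 5': DEAD (t not in live set ['c'])
Stmt 5 'x = t': DEAD (x not in live set ['c'])
Stmt 6 'return c': KEEP (return); live-in = ['c']
Removed statement numbers: [2, 3, 4, 5]
Surviving IR:
  c = 7
  return c

Answer: 2 3 4 5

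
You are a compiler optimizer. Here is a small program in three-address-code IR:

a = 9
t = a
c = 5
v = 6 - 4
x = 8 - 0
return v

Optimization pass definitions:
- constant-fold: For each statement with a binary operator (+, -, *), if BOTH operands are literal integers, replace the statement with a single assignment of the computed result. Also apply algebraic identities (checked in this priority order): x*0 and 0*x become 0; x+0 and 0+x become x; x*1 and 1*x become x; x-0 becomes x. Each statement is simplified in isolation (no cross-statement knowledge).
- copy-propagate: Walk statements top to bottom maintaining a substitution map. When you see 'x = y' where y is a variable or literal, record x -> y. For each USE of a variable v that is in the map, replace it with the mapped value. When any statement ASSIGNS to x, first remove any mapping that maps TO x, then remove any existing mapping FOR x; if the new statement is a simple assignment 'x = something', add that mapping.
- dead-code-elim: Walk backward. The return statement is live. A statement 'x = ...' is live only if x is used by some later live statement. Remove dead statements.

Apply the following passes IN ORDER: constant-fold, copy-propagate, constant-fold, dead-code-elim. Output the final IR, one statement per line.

Answer: return 2

Derivation:
Initial IR:
  a = 9
  t = a
  c = 5
  v = 6 - 4
  x = 8 - 0
  return v
After constant-fold (6 stmts):
  a = 9
  t = a
  c = 5
  v = 2
  x = 8
  return v
After copy-propagate (6 stmts):
  a = 9
  t = 9
  c = 5
  v = 2
  x = 8
  return 2
After constant-fold (6 stmts):
  a = 9
  t = 9
  c = 5
  v = 2
  x = 8
  return 2
After dead-code-elim (1 stmts):
  return 2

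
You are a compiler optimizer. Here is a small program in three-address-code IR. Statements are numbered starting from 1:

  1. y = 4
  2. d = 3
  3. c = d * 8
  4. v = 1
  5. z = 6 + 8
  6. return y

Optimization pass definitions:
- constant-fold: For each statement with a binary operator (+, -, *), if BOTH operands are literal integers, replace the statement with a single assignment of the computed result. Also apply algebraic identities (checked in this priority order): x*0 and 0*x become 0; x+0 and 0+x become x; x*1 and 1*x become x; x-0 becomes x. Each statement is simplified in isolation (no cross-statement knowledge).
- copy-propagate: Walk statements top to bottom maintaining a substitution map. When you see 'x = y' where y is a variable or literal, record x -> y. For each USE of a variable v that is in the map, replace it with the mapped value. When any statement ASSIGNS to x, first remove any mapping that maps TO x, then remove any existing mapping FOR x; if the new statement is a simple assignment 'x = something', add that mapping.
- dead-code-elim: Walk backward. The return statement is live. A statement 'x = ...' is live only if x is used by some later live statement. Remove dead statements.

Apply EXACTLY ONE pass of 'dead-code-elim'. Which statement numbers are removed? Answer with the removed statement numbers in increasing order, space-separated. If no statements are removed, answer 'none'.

Backward liveness scan:
Stmt 1 'y = 4': KEEP (y is live); live-in = []
Stmt 2 'd = 3': DEAD (d not in live set ['y'])
Stmt 3 'c = d * 8': DEAD (c not in live set ['y'])
Stmt 4 'v = 1': DEAD (v not in live set ['y'])
Stmt 5 'z = 6 + 8': DEAD (z not in live set ['y'])
Stmt 6 'return y': KEEP (return); live-in = ['y']
Removed statement numbers: [2, 3, 4, 5]
Surviving IR:
  y = 4
  return y

Answer: 2 3 4 5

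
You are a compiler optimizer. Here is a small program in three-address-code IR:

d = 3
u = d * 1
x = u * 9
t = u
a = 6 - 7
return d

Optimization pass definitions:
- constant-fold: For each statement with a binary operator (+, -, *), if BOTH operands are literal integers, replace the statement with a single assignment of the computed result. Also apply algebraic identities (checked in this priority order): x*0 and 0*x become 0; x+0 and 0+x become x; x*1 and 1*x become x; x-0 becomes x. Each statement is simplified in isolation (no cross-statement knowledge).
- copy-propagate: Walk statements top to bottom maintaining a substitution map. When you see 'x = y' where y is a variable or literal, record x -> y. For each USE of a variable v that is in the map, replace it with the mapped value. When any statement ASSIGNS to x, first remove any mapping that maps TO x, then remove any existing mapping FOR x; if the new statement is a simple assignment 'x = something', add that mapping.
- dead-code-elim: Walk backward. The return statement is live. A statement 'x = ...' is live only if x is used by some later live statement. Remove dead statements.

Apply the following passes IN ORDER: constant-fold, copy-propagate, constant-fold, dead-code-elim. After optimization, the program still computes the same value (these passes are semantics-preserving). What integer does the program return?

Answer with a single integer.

Answer: 3

Derivation:
Initial IR:
  d = 3
  u = d * 1
  x = u * 9
  t = u
  a = 6 - 7
  return d
After constant-fold (6 stmts):
  d = 3
  u = d
  x = u * 9
  t = u
  a = -1
  return d
After copy-propagate (6 stmts):
  d = 3
  u = 3
  x = 3 * 9
  t = 3
  a = -1
  return 3
After constant-fold (6 stmts):
  d = 3
  u = 3
  x = 27
  t = 3
  a = -1
  return 3
After dead-code-elim (1 stmts):
  return 3
Evaluate:
  d = 3  =>  d = 3
  u = d * 1  =>  u = 3
  x = u * 9  =>  x = 27
  t = u  =>  t = 3
  a = 6 - 7  =>  a = -1
  return d = 3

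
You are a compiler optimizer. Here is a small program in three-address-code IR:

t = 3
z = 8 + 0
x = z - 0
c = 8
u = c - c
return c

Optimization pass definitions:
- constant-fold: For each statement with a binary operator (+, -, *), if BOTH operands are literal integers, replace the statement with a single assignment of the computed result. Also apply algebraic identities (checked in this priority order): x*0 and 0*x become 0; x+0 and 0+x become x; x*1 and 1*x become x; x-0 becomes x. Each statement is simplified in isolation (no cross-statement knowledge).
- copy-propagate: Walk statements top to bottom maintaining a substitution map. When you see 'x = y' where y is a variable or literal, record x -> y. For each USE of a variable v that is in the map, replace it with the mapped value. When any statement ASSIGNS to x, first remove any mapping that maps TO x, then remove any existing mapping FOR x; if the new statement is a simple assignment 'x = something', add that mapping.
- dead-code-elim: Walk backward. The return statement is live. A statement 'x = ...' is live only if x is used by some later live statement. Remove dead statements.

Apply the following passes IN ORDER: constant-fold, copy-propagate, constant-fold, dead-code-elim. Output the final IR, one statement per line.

Initial IR:
  t = 3
  z = 8 + 0
  x = z - 0
  c = 8
  u = c - c
  return c
After constant-fold (6 stmts):
  t = 3
  z = 8
  x = z
  c = 8
  u = c - c
  return c
After copy-propagate (6 stmts):
  t = 3
  z = 8
  x = 8
  c = 8
  u = 8 - 8
  return 8
After constant-fold (6 stmts):
  t = 3
  z = 8
  x = 8
  c = 8
  u = 0
  return 8
After dead-code-elim (1 stmts):
  return 8

Answer: return 8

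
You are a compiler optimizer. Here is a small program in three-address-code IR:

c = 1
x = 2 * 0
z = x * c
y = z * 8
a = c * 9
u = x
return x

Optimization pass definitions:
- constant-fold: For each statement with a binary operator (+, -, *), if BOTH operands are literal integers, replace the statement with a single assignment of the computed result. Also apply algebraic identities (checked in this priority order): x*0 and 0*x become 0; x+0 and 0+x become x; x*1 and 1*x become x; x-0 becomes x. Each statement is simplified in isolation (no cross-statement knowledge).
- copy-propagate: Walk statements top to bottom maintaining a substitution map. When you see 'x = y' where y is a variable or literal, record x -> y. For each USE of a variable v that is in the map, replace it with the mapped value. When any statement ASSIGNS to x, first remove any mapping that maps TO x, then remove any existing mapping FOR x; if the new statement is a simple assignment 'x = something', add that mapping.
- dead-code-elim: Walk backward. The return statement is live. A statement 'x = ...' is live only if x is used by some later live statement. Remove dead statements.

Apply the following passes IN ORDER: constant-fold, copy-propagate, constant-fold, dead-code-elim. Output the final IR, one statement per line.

Initial IR:
  c = 1
  x = 2 * 0
  z = x * c
  y = z * 8
  a = c * 9
  u = x
  return x
After constant-fold (7 stmts):
  c = 1
  x = 0
  z = x * c
  y = z * 8
  a = c * 9
  u = x
  return x
After copy-propagate (7 stmts):
  c = 1
  x = 0
  z = 0 * 1
  y = z * 8
  a = 1 * 9
  u = 0
  return 0
After constant-fold (7 stmts):
  c = 1
  x = 0
  z = 0
  y = z * 8
  a = 9
  u = 0
  return 0
After dead-code-elim (1 stmts):
  return 0

Answer: return 0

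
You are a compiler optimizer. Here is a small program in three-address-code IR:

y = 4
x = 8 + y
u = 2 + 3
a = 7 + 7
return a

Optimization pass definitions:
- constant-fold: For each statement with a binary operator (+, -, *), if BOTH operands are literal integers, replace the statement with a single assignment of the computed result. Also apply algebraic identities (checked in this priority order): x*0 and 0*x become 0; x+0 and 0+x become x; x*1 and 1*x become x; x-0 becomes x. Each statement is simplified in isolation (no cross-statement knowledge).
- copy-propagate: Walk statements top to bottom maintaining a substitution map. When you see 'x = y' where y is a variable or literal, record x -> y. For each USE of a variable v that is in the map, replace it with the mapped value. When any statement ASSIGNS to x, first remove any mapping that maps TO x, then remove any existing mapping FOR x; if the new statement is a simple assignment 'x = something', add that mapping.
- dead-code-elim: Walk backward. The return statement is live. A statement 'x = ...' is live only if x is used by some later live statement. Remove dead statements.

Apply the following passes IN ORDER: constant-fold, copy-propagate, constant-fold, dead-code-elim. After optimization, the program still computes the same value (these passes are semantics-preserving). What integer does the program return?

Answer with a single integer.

Answer: 14

Derivation:
Initial IR:
  y = 4
  x = 8 + y
  u = 2 + 3
  a = 7 + 7
  return a
After constant-fold (5 stmts):
  y = 4
  x = 8 + y
  u = 5
  a = 14
  return a
After copy-propagate (5 stmts):
  y = 4
  x = 8 + 4
  u = 5
  a = 14
  return 14
After constant-fold (5 stmts):
  y = 4
  x = 12
  u = 5
  a = 14
  return 14
After dead-code-elim (1 stmts):
  return 14
Evaluate:
  y = 4  =>  y = 4
  x = 8 + y  =>  x = 12
  u = 2 + 3  =>  u = 5
  a = 7 + 7  =>  a = 14
  return a = 14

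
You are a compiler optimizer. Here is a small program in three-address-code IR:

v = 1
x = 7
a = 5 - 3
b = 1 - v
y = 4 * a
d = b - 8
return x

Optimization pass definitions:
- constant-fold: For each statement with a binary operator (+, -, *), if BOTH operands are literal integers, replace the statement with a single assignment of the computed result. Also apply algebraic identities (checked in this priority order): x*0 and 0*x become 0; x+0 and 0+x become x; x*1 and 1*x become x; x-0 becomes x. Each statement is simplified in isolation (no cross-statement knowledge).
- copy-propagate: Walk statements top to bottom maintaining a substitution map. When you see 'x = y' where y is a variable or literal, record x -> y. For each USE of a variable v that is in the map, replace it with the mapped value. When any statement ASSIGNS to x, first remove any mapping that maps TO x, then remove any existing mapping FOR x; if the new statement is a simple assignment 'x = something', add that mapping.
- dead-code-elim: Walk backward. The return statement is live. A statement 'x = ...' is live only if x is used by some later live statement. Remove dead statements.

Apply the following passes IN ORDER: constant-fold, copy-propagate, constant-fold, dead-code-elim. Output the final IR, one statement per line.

Answer: return 7

Derivation:
Initial IR:
  v = 1
  x = 7
  a = 5 - 3
  b = 1 - v
  y = 4 * a
  d = b - 8
  return x
After constant-fold (7 stmts):
  v = 1
  x = 7
  a = 2
  b = 1 - v
  y = 4 * a
  d = b - 8
  return x
After copy-propagate (7 stmts):
  v = 1
  x = 7
  a = 2
  b = 1 - 1
  y = 4 * 2
  d = b - 8
  return 7
After constant-fold (7 stmts):
  v = 1
  x = 7
  a = 2
  b = 0
  y = 8
  d = b - 8
  return 7
After dead-code-elim (1 stmts):
  return 7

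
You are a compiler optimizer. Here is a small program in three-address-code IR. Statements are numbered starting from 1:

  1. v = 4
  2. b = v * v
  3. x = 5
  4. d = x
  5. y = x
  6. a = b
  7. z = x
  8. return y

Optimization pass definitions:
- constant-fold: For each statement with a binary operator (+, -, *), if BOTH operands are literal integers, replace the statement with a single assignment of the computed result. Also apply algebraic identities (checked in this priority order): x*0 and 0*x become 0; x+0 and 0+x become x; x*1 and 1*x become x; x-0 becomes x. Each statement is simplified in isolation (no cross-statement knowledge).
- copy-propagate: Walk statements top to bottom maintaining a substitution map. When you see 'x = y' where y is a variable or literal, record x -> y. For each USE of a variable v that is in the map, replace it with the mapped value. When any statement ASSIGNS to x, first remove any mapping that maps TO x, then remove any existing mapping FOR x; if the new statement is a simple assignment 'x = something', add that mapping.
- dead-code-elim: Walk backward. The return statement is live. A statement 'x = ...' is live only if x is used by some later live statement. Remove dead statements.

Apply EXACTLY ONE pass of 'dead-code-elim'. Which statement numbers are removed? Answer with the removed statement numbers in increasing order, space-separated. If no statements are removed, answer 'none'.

Backward liveness scan:
Stmt 1 'v = 4': DEAD (v not in live set [])
Stmt 2 'b = v * v': DEAD (b not in live set [])
Stmt 3 'x = 5': KEEP (x is live); live-in = []
Stmt 4 'd = x': DEAD (d not in live set ['x'])
Stmt 5 'y = x': KEEP (y is live); live-in = ['x']
Stmt 6 'a = b': DEAD (a not in live set ['y'])
Stmt 7 'z = x': DEAD (z not in live set ['y'])
Stmt 8 'return y': KEEP (return); live-in = ['y']
Removed statement numbers: [1, 2, 4, 6, 7]
Surviving IR:
  x = 5
  y = x
  return y

Answer: 1 2 4 6 7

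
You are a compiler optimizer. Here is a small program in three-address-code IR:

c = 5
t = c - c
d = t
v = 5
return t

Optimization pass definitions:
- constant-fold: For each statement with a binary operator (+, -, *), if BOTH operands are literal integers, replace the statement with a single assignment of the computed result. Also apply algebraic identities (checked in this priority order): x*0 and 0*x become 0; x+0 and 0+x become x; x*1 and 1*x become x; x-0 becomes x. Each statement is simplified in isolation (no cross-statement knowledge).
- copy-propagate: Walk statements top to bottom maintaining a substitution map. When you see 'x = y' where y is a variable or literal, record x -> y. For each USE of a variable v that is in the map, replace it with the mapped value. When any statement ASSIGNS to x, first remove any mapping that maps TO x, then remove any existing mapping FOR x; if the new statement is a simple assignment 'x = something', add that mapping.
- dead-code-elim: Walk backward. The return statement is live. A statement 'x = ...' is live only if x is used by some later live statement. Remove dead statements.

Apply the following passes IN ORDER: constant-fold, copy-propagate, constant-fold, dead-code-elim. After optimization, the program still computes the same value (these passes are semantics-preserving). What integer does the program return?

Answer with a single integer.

Answer: 0

Derivation:
Initial IR:
  c = 5
  t = c - c
  d = t
  v = 5
  return t
After constant-fold (5 stmts):
  c = 5
  t = c - c
  d = t
  v = 5
  return t
After copy-propagate (5 stmts):
  c = 5
  t = 5 - 5
  d = t
  v = 5
  return t
After constant-fold (5 stmts):
  c = 5
  t = 0
  d = t
  v = 5
  return t
After dead-code-elim (2 stmts):
  t = 0
  return t
Evaluate:
  c = 5  =>  c = 5
  t = c - c  =>  t = 0
  d = t  =>  d = 0
  v = 5  =>  v = 5
  return t = 0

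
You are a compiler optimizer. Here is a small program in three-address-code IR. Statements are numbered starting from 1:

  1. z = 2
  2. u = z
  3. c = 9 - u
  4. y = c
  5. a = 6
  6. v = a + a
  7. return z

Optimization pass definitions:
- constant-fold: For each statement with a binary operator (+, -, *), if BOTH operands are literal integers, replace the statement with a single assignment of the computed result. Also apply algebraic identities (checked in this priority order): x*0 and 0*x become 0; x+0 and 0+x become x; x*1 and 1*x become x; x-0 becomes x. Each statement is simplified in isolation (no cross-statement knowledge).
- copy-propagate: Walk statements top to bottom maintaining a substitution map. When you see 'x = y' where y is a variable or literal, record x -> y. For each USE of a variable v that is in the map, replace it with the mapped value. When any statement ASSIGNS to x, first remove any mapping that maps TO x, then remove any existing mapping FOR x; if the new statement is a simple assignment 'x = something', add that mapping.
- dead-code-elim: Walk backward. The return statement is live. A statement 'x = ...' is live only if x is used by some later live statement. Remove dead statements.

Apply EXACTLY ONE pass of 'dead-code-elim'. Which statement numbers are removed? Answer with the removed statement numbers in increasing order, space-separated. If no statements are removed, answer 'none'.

Answer: 2 3 4 5 6

Derivation:
Backward liveness scan:
Stmt 1 'z = 2': KEEP (z is live); live-in = []
Stmt 2 'u = z': DEAD (u not in live set ['z'])
Stmt 3 'c = 9 - u': DEAD (c not in live set ['z'])
Stmt 4 'y = c': DEAD (y not in live set ['z'])
Stmt 5 'a = 6': DEAD (a not in live set ['z'])
Stmt 6 'v = a + a': DEAD (v not in live set ['z'])
Stmt 7 'return z': KEEP (return); live-in = ['z']
Removed statement numbers: [2, 3, 4, 5, 6]
Surviving IR:
  z = 2
  return z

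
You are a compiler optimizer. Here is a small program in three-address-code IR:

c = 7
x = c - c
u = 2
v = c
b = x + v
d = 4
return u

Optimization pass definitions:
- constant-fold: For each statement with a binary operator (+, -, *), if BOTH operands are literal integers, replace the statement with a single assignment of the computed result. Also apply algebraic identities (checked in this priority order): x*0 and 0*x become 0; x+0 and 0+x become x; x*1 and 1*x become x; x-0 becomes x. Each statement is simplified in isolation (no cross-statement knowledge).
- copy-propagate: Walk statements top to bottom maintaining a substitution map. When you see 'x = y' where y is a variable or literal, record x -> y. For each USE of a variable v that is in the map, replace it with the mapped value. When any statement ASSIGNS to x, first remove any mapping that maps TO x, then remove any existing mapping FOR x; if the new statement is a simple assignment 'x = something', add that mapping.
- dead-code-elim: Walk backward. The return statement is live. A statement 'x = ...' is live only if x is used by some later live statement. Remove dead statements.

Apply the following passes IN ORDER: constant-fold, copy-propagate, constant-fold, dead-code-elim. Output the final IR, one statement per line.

Answer: return 2

Derivation:
Initial IR:
  c = 7
  x = c - c
  u = 2
  v = c
  b = x + v
  d = 4
  return u
After constant-fold (7 stmts):
  c = 7
  x = c - c
  u = 2
  v = c
  b = x + v
  d = 4
  return u
After copy-propagate (7 stmts):
  c = 7
  x = 7 - 7
  u = 2
  v = 7
  b = x + 7
  d = 4
  return 2
After constant-fold (7 stmts):
  c = 7
  x = 0
  u = 2
  v = 7
  b = x + 7
  d = 4
  return 2
After dead-code-elim (1 stmts):
  return 2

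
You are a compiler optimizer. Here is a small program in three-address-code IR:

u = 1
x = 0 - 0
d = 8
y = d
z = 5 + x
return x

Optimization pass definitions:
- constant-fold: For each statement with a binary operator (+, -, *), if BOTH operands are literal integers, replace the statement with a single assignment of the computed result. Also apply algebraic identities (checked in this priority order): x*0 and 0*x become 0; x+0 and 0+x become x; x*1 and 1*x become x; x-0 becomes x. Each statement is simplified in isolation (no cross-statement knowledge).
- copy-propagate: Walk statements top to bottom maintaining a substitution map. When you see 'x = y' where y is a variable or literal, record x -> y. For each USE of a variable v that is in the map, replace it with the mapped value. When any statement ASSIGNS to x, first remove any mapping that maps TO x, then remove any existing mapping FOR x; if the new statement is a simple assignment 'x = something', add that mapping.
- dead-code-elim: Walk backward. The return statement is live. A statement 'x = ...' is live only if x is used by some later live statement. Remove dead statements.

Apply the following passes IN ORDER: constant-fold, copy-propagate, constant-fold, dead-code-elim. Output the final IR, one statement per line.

Initial IR:
  u = 1
  x = 0 - 0
  d = 8
  y = d
  z = 5 + x
  return x
After constant-fold (6 stmts):
  u = 1
  x = 0
  d = 8
  y = d
  z = 5 + x
  return x
After copy-propagate (6 stmts):
  u = 1
  x = 0
  d = 8
  y = 8
  z = 5 + 0
  return 0
After constant-fold (6 stmts):
  u = 1
  x = 0
  d = 8
  y = 8
  z = 5
  return 0
After dead-code-elim (1 stmts):
  return 0

Answer: return 0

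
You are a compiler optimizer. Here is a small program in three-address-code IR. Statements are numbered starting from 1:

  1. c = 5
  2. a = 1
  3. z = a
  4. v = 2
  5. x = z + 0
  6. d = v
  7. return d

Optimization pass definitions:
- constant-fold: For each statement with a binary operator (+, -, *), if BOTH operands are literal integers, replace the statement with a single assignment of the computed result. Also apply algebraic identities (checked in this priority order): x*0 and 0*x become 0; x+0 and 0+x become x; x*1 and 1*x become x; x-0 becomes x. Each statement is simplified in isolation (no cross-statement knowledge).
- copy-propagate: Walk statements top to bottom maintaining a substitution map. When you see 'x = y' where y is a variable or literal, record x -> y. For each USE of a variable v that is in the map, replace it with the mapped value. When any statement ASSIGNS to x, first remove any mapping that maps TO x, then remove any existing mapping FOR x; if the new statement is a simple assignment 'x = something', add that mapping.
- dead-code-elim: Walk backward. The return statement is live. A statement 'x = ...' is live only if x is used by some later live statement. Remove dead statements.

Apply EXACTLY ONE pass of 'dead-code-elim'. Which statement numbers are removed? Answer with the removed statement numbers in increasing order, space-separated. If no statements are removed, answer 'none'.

Answer: 1 2 3 5

Derivation:
Backward liveness scan:
Stmt 1 'c = 5': DEAD (c not in live set [])
Stmt 2 'a = 1': DEAD (a not in live set [])
Stmt 3 'z = a': DEAD (z not in live set [])
Stmt 4 'v = 2': KEEP (v is live); live-in = []
Stmt 5 'x = z + 0': DEAD (x not in live set ['v'])
Stmt 6 'd = v': KEEP (d is live); live-in = ['v']
Stmt 7 'return d': KEEP (return); live-in = ['d']
Removed statement numbers: [1, 2, 3, 5]
Surviving IR:
  v = 2
  d = v
  return d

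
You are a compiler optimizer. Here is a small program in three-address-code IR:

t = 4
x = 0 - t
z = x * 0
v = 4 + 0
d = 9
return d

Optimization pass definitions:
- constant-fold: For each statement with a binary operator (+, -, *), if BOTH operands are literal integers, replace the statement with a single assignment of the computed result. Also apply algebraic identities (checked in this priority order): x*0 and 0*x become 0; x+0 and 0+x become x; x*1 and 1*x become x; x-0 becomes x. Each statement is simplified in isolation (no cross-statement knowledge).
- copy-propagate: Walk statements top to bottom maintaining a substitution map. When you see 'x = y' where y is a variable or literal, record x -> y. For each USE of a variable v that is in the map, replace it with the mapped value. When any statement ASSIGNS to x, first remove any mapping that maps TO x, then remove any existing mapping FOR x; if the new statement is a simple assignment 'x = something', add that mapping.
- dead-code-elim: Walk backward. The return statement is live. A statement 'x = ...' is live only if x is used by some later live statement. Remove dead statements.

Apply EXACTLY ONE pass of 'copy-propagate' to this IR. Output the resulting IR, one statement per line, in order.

Applying copy-propagate statement-by-statement:
  [1] t = 4  (unchanged)
  [2] x = 0 - t  -> x = 0 - 4
  [3] z = x * 0  (unchanged)
  [4] v = 4 + 0  (unchanged)
  [5] d = 9  (unchanged)
  [6] return d  -> return 9
Result (6 stmts):
  t = 4
  x = 0 - 4
  z = x * 0
  v = 4 + 0
  d = 9
  return 9

Answer: t = 4
x = 0 - 4
z = x * 0
v = 4 + 0
d = 9
return 9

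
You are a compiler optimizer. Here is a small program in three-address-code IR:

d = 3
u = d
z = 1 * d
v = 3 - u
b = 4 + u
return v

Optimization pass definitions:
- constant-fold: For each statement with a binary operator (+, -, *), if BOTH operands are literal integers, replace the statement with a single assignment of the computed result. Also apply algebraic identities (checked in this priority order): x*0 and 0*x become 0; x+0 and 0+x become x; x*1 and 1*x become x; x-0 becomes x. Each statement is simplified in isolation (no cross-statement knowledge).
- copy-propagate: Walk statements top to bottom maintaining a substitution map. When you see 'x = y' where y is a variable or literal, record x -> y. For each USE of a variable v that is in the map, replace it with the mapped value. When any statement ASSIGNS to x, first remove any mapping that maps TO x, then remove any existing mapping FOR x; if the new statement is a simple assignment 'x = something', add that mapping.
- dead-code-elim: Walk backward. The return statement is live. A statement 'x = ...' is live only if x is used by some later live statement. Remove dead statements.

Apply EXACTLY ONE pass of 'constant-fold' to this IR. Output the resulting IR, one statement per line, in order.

Applying constant-fold statement-by-statement:
  [1] d = 3  (unchanged)
  [2] u = d  (unchanged)
  [3] z = 1 * d  -> z = d
  [4] v = 3 - u  (unchanged)
  [5] b = 4 + u  (unchanged)
  [6] return v  (unchanged)
Result (6 stmts):
  d = 3
  u = d
  z = d
  v = 3 - u
  b = 4 + u
  return v

Answer: d = 3
u = d
z = d
v = 3 - u
b = 4 + u
return v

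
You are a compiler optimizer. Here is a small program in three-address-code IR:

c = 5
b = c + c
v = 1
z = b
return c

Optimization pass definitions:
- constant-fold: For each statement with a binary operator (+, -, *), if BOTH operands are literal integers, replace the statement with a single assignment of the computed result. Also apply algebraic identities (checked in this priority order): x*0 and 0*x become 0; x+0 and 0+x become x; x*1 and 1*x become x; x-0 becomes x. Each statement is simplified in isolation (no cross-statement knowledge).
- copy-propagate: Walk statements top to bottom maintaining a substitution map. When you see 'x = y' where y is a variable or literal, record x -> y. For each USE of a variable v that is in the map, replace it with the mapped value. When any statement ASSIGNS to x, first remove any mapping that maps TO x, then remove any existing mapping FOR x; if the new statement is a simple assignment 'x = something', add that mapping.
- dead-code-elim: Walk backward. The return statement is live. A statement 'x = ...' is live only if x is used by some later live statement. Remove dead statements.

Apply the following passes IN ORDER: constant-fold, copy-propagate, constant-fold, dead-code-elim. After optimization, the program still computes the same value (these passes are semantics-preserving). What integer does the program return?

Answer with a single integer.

Initial IR:
  c = 5
  b = c + c
  v = 1
  z = b
  return c
After constant-fold (5 stmts):
  c = 5
  b = c + c
  v = 1
  z = b
  return c
After copy-propagate (5 stmts):
  c = 5
  b = 5 + 5
  v = 1
  z = b
  return 5
After constant-fold (5 stmts):
  c = 5
  b = 10
  v = 1
  z = b
  return 5
After dead-code-elim (1 stmts):
  return 5
Evaluate:
  c = 5  =>  c = 5
  b = c + c  =>  b = 10
  v = 1  =>  v = 1
  z = b  =>  z = 10
  return c = 5

Answer: 5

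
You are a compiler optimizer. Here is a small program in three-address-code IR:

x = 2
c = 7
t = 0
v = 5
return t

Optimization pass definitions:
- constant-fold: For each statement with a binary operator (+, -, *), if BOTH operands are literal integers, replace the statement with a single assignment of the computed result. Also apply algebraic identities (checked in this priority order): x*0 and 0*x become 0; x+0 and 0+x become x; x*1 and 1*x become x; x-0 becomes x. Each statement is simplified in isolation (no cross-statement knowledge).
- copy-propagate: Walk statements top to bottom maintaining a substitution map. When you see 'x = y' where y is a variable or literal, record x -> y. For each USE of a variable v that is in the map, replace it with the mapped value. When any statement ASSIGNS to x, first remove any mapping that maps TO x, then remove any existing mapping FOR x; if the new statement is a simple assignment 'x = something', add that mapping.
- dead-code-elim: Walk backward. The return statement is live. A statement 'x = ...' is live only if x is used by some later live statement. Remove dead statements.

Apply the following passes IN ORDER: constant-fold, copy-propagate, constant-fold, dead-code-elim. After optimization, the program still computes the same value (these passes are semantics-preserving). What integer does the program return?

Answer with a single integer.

Answer: 0

Derivation:
Initial IR:
  x = 2
  c = 7
  t = 0
  v = 5
  return t
After constant-fold (5 stmts):
  x = 2
  c = 7
  t = 0
  v = 5
  return t
After copy-propagate (5 stmts):
  x = 2
  c = 7
  t = 0
  v = 5
  return 0
After constant-fold (5 stmts):
  x = 2
  c = 7
  t = 0
  v = 5
  return 0
After dead-code-elim (1 stmts):
  return 0
Evaluate:
  x = 2  =>  x = 2
  c = 7  =>  c = 7
  t = 0  =>  t = 0
  v = 5  =>  v = 5
  return t = 0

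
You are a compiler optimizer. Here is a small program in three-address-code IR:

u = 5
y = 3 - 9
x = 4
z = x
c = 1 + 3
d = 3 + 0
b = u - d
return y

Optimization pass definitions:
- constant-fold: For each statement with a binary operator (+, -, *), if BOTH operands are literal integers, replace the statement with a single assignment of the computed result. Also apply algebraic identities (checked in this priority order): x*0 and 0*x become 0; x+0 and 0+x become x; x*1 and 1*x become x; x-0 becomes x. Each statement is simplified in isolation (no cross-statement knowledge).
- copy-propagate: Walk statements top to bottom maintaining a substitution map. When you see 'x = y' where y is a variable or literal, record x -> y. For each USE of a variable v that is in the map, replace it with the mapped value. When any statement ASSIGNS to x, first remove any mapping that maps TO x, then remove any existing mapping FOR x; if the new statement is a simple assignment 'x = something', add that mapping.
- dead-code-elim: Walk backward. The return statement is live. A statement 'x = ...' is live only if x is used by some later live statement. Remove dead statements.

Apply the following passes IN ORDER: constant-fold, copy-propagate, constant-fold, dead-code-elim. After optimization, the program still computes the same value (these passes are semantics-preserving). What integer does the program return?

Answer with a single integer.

Answer: -6

Derivation:
Initial IR:
  u = 5
  y = 3 - 9
  x = 4
  z = x
  c = 1 + 3
  d = 3 + 0
  b = u - d
  return y
After constant-fold (8 stmts):
  u = 5
  y = -6
  x = 4
  z = x
  c = 4
  d = 3
  b = u - d
  return y
After copy-propagate (8 stmts):
  u = 5
  y = -6
  x = 4
  z = 4
  c = 4
  d = 3
  b = 5 - 3
  return -6
After constant-fold (8 stmts):
  u = 5
  y = -6
  x = 4
  z = 4
  c = 4
  d = 3
  b = 2
  return -6
After dead-code-elim (1 stmts):
  return -6
Evaluate:
  u = 5  =>  u = 5
  y = 3 - 9  =>  y = -6
  x = 4  =>  x = 4
  z = x  =>  z = 4
  c = 1 + 3  =>  c = 4
  d = 3 + 0  =>  d = 3
  b = u - d  =>  b = 2
  return y = -6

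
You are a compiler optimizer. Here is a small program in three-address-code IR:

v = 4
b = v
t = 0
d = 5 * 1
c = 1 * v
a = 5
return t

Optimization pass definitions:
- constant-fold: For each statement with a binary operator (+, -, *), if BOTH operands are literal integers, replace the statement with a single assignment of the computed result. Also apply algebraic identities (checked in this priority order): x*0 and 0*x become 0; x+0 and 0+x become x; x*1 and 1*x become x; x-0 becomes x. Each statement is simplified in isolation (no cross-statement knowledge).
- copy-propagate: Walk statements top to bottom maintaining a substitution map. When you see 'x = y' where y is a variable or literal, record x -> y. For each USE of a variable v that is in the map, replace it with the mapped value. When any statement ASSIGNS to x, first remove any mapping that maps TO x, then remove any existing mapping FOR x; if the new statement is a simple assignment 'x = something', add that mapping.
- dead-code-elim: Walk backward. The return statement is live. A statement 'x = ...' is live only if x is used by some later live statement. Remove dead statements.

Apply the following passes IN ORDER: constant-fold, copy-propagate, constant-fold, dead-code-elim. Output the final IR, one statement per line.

Answer: return 0

Derivation:
Initial IR:
  v = 4
  b = v
  t = 0
  d = 5 * 1
  c = 1 * v
  a = 5
  return t
After constant-fold (7 stmts):
  v = 4
  b = v
  t = 0
  d = 5
  c = v
  a = 5
  return t
After copy-propagate (7 stmts):
  v = 4
  b = 4
  t = 0
  d = 5
  c = 4
  a = 5
  return 0
After constant-fold (7 stmts):
  v = 4
  b = 4
  t = 0
  d = 5
  c = 4
  a = 5
  return 0
After dead-code-elim (1 stmts):
  return 0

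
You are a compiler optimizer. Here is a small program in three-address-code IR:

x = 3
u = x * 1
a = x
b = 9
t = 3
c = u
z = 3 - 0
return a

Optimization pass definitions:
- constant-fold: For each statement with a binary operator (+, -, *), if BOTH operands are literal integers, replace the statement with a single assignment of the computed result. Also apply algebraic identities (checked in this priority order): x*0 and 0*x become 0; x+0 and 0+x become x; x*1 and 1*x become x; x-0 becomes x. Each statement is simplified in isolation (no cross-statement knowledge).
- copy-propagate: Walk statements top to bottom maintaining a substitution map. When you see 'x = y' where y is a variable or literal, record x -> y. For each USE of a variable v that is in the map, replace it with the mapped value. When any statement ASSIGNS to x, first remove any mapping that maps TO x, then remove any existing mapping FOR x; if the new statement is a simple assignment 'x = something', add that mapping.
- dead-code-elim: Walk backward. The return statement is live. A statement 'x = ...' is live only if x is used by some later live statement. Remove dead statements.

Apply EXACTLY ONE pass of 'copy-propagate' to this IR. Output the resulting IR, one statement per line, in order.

Answer: x = 3
u = 3 * 1
a = 3
b = 9
t = 3
c = u
z = 3 - 0
return 3

Derivation:
Applying copy-propagate statement-by-statement:
  [1] x = 3  (unchanged)
  [2] u = x * 1  -> u = 3 * 1
  [3] a = x  -> a = 3
  [4] b = 9  (unchanged)
  [5] t = 3  (unchanged)
  [6] c = u  (unchanged)
  [7] z = 3 - 0  (unchanged)
  [8] return a  -> return 3
Result (8 stmts):
  x = 3
  u = 3 * 1
  a = 3
  b = 9
  t = 3
  c = u
  z = 3 - 0
  return 3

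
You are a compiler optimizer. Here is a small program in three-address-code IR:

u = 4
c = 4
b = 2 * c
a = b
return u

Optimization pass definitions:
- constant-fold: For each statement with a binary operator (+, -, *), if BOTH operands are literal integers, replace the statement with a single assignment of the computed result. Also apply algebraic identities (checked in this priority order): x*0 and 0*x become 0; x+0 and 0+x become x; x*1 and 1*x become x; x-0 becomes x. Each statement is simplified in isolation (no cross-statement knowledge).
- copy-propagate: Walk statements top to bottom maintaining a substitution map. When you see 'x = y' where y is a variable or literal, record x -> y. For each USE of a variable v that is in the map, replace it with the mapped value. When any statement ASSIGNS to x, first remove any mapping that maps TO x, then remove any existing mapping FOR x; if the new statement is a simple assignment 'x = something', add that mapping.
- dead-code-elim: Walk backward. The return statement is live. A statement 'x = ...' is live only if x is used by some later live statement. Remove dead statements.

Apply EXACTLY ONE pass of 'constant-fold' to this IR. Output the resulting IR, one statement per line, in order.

Applying constant-fold statement-by-statement:
  [1] u = 4  (unchanged)
  [2] c = 4  (unchanged)
  [3] b = 2 * c  (unchanged)
  [4] a = b  (unchanged)
  [5] return u  (unchanged)
Result (5 stmts):
  u = 4
  c = 4
  b = 2 * c
  a = b
  return u

Answer: u = 4
c = 4
b = 2 * c
a = b
return u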